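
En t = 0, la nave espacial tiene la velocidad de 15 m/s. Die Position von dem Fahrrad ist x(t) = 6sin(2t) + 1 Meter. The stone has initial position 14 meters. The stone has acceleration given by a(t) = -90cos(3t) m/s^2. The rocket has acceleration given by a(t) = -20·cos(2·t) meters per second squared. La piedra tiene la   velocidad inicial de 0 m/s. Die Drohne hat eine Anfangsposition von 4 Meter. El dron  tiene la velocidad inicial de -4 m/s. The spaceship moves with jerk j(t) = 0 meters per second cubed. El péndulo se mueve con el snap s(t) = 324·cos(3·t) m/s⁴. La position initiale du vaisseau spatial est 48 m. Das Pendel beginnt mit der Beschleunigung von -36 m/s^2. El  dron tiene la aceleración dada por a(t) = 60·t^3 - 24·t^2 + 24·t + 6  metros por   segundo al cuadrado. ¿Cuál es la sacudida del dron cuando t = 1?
Debemos derivar nuestra ecuación de la aceleración a(t) = 60·t^3 - 24·t^2 + 24·t + 6 1 vez. Derivando la aceleración, obtenemos la sacudida: j(t) = 180·t^2 - 48·t + 24. Usando j(t) = 180·t^2 - 48·t + 24 y sustituyendo t = 1, encontramos j = 156.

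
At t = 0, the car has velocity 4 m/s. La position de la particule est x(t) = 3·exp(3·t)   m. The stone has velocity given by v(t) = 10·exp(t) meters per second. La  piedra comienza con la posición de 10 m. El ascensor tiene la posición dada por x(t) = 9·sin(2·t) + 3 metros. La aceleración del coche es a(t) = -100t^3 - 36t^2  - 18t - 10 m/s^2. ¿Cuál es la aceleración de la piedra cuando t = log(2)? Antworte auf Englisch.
Starting from velocity v(t) = 10·exp(t), we take 1 derivative. The derivative of velocity gives acceleration: a(t) = 10·exp(t). We have acceleration a(t) = 10·exp(t). Substituting t = log(2): a(log(2)) = 20.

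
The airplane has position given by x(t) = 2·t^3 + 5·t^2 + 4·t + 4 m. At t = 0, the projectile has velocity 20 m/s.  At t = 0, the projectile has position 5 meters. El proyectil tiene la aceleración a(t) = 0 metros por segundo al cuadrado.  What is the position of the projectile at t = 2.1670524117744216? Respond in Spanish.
Debemos encontrar la integral de nuestra ecuación de la aceleración a(t) = 0 2 veces. Integrando la aceleración y usando la condición inicial v(0) = 20, obtenemos v(t) = 20. Tomando ∫v(t)dt y aplicando x(0) = 5, encontramos x(t) = 20·t + 5. De la ecuación de la posición x(t) = 20·t + 5, sustituimos t = 2.1670524117744216 para obtener x = 48.3410482354884.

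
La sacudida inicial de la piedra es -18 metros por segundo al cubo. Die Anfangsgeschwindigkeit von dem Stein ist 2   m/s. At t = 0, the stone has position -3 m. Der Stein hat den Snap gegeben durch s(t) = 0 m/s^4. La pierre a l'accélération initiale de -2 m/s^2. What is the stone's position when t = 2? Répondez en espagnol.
Para resolver esto, necesitamos tomar 4 antiderivadas de nuestra ecuación del snap s(t) = 0. La antiderivada del snap, con j(0) = -18, da la sacudida: j(t) = -18. Tomando ∫j(t)dt y aplicando a(0) = -2, encontramos a(t) = -18·t - 2. Tomando ∫a(t)dt y aplicando v(0) = 2, encontramos v(t) = -9·t^2 - 2·t + 2. La antiderivada de la velocidad es la posición. Usando x(0) = -3, obtenemos x(t) = -3·t^3 - t^2 + 2·t - 3. Usando x(t) = -3·t^3 - t^2 + 2·t - 3 y sustituyendo t = 2, encontramos x = -27.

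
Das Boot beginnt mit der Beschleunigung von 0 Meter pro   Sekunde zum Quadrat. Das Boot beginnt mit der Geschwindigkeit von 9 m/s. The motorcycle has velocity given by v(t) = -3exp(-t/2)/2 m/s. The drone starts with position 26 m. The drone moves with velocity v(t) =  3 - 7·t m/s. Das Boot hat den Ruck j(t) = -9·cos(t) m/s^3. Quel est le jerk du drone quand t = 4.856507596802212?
En partant de la vitesse v(t) = 3 - 7·t, nous prenons 2 dérivées. En dérivant la vitesse, nous obtenons l'accélération: a(t) = -7. La dérivée de l'accélération donne le jerk: j(t) = 0. Nous avons le jerk j(t) = 0. En substituant t = 4.856507596802212: j(4.856507596802212) = 0.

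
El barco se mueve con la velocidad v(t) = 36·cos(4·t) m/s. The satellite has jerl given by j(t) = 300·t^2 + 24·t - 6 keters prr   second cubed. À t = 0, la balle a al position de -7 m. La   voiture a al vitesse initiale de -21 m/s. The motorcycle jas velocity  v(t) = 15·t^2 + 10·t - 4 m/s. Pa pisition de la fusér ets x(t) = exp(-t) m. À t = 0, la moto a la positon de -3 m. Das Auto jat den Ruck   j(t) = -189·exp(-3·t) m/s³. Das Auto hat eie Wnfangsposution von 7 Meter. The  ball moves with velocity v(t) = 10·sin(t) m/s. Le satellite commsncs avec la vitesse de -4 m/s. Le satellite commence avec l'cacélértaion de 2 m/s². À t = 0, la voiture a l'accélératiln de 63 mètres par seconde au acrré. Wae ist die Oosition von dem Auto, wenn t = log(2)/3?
Wir müssen die Stammfunktion unserer Gleichung für den Ruck j(t) = -189·exp(-3·t) 3-mal finden. Die Stammfunktion von dem Ruck, mit a(0) = 63, ergibt die Beschleunigung: a(t) = 63·exp(-3·t). Mit ∫a(t)dt und Anwendung von v(0) = -21, finden wir v(t) = -21·exp(-3·t). Die Stammfunktion von der Geschwindigkeit ist die Position. Mit x(0) = 7 erhalten wir x(t) = 7·exp(-3·t). Aus der Gleichung für die Position x(t) = 7·exp(-3·t), setzen wir t = log(2)/3 ein und erhalten x = 7/2.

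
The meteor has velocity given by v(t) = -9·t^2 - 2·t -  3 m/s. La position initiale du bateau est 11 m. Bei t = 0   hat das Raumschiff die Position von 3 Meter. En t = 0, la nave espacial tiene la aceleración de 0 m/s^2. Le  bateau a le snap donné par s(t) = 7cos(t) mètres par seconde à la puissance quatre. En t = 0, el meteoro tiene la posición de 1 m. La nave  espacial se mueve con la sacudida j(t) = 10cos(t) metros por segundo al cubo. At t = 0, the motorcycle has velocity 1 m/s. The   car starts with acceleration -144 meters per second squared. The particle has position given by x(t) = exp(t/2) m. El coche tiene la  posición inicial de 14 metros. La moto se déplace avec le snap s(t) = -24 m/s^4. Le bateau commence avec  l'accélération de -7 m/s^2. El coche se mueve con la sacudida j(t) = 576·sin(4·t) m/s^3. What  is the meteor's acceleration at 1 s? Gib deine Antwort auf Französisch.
En partant de la vitesse v(t) = -9·t^2 - 2·t - 3, nous prenons 1 dérivée. La dérivée de la vitesse donne l'accélération: a(t) = -18·t - 2. En utilisant a(t) = -18·t - 2 et en substituant t = 1, nous trouvons a = -20.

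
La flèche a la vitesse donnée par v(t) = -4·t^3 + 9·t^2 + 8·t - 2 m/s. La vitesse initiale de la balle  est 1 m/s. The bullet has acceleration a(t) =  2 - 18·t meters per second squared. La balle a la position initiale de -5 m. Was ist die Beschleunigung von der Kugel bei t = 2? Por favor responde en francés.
Nous avons l'accélération a(t) = 2 - 18·t. En substituant t = 2: a(2) = -34.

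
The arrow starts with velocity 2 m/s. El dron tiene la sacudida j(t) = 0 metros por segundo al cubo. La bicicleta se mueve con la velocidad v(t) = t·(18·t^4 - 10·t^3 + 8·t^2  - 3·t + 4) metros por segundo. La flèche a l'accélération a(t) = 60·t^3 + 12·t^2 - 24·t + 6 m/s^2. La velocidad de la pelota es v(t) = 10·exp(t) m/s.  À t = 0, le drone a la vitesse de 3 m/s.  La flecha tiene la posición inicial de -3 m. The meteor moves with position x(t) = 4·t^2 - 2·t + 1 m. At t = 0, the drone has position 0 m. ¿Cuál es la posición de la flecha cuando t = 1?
Para resolver esto, necesitamos tomar 2 integrales de nuestra ecuación de la aceleración a(t) = 60·t^3 + 12·t^2 - 24·t + 6. Integrando la aceleración y usando la condición inicial v(0) = 2, obtenemos v(t) = 15·t^4 + 4·t^3 - 12·t^2 + 6·t + 2. Tomando ∫v(t)dt y aplicando x(0) = -3, encontramos x(t) = 3·t^5 + t^4 - 4·t^3 + 3·t^2 + 2·t - 3. Usando x(t) = 3·t^5 + t^4 - 4·t^3 + 3·t^2 + 2·t - 3 y sustituyendo t = 1, encontramos x = 2.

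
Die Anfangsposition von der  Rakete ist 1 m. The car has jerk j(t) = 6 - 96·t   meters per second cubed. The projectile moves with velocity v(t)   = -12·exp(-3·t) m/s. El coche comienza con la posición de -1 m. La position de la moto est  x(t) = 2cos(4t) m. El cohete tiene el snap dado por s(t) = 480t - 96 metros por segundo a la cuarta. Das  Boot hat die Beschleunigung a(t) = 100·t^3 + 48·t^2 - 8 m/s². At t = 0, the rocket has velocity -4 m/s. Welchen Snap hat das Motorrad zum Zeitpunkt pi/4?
Ausgehend von der Position x(t) = 2·cos(4·t), nehmen wir 4 Ableitungen. Durch Ableiten von der Position erhalten wir die Geschwindigkeit: v(t) = -8·sin(4·t). Durch Ableiten von der Geschwindigkeit erhalten wir die Beschleunigung: a(t) = -32·cos(4·t). Die Ableitung von der Beschleunigung ergibt den Ruck: j(t) = 128·sin(4·t). Die Ableitung von dem Ruck ergibt den Snap: s(t) = 512·cos(4·t). Mit s(t) = 512·cos(4·t) und Einsetzen von t = pi/4, finden wir s = -512.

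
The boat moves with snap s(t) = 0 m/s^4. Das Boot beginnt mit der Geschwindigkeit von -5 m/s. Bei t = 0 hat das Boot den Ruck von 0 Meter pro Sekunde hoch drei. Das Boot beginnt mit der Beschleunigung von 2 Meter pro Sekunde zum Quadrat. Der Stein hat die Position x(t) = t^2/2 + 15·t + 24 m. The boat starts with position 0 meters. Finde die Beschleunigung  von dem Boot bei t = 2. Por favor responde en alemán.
Wir müssen unsere Gleichung für den Snap s(t) = 0 2-mal integrieren. Das Integral von dem Snap, mit j(0) = 0, ergibt den Ruck: j(t) = 0. Mit ∫j(t)dt und Anwendung von a(0) = 2, finden wir a(t) = 2. Wir haben die Beschleunigung a(t) = 2. Durch Einsetzen von t = 2: a(2) = 2.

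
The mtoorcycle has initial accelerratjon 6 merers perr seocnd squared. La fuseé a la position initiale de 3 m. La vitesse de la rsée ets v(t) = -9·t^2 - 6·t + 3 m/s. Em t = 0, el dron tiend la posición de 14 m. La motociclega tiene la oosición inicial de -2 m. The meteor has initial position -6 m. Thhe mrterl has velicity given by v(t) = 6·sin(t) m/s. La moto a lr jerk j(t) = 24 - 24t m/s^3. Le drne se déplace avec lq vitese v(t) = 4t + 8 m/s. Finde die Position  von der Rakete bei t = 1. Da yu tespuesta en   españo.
Necesitamos integrar nuestra ecuación de la velocidad v(t) = -9·t^2 - 6·t + 3 1 vez. La antiderivada de la velocidad es la posición. Usando x(0) = 3, obtenemos x(t) = -3·t^3 - 3·t^2 + 3·t + 3. Tenemos la posición x(t) = -3·t^3 - 3·t^2 + 3·t + 3. Sustituyendo t = 1: x(1) = 0.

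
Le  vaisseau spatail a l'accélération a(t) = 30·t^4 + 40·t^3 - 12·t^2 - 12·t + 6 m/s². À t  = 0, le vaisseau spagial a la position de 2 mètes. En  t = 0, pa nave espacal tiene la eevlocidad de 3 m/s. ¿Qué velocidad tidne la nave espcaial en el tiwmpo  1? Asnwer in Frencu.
Nous devons trouver la primitive de notre équation de l'accélération a(t) = 30·t^4 + 40·t^3 - 12·t^2 - 12·t + 6 1 fois. En intégrant l'accélération et en utilisant la condition initiale v(0) = 3, nous obtenons v(t) = 6·t^5 + 10·t^4 - 4·t^3 - 6·t^2 + 6·t + 3. De l'équation de la vitesse v(t) = 6·t^5 + 10·t^4 - 4·t^3 - 6·t^2 + 6·t + 3, nous substituons t = 1 pour obtenir v = 15.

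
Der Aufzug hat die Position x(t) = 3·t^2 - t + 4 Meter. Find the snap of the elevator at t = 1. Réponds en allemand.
Wir müssen unsere Gleichung für die Position x(t) = 3·t^2 - t + 4 4-mal ableiten. Durch Ableiten von der Position erhalten wir die Geschwindigkeit: v(t) = 6·t - 1. Mit d/dt von v(t) finden wir a(t) = 6. Durch Ableiten von der Beschleunigung erhalten wir den Ruck: j(t) = 0. Mit d/dt von j(t) finden wir s(t) = 0. Wir haben den Snap s(t) = 0. Durch Einsetzen von t = 1: s(1) = 0.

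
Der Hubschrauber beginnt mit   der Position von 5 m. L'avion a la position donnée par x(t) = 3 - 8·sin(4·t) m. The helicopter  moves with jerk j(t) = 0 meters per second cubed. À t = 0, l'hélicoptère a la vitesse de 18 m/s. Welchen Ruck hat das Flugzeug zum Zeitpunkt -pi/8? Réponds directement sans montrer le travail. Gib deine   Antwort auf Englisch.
The jerk at t = -pi/8 is j = 0.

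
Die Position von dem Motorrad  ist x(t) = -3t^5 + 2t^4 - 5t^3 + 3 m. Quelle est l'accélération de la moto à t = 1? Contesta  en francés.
Nous devons dériver notre équation de la position x(t) = -3·t^5 + 2·t^4 - 5·t^3 + 3 2 fois. En dérivant la position, nous obtenons la vitesse: v(t) = -15·t^4 + 8·t^3 - 15·t^2. La dérivée de la vitesse donne l'accélération: a(t) = -60·t^3 + 24·t^2 - 30·t. Nous avons l'accélération a(t) = -60·t^3 + 24·t^2 - 30·t. En substituant t = 1: a(1) = -66.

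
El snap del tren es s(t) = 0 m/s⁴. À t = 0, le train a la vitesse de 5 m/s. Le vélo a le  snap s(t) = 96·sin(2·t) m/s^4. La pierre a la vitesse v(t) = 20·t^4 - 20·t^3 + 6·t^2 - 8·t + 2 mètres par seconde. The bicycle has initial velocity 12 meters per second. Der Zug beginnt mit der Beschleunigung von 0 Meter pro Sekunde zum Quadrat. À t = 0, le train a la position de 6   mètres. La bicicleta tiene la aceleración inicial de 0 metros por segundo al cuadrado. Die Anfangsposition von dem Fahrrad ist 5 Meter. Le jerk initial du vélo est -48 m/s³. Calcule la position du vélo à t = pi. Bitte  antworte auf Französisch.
En partant du snap s(t) = 96·sin(2·t), nous prenons 4 intégrales. En prenant ∫s(t)dt et en appliquant j(0) = -48, nous trouvons j(t) = -48·cos(2·t). L'intégrale du jerk est l'accélération. En utilisant a(0) = 0, nous obtenons a(t) = -24·sin(2·t). L'intégrale de l'accélération, avec v(0) = 12, donne la vitesse: v(t) = 12·cos(2·t). La primitive de la vitesse est la position. En utilisant x(0) = 5, nous obtenons x(t) = 6·sin(2·t) + 5. De l'équation de la position x(t) = 6·sin(2·t) + 5, nous substituons t = pi pour obtenir x = 5.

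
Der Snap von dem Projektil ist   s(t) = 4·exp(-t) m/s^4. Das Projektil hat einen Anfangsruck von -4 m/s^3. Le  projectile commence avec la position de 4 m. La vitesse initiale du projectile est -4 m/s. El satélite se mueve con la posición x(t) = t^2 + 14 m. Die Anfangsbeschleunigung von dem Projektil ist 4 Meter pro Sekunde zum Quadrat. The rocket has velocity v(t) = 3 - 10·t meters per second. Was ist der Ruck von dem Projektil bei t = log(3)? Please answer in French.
En partant du snap s(t) = 4·exp(-t), nous prenons 1 intégrale. En intégrant le snap et en utilisant la condition initiale j(0) = -4, nous obtenons j(t) = -4·exp(-t). Nous avons le jerk j(t) = -4·exp(-t). En substituant t = log(3): j(log(3)) = -4/3.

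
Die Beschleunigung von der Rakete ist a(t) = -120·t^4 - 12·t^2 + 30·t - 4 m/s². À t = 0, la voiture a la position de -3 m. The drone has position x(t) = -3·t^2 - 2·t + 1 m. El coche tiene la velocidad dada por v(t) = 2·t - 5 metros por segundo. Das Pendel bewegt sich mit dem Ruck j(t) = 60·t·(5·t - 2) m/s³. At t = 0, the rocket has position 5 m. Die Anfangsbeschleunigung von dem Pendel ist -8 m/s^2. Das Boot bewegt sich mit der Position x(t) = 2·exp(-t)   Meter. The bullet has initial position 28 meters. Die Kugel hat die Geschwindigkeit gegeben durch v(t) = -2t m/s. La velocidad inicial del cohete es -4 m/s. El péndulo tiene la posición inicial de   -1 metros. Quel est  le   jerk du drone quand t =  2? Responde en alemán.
Wir müssen unsere Gleichung für die Position x(t) = -3·t^2 - 2·t + 1 3-mal ableiten. Die Ableitung von der Position ergibt die Geschwindigkeit: v(t) = -6·t - 2. Mit d/dt von v(t) finden wir a(t) = -6. Durch Ableiten von der Beschleunigung erhalten wir den Ruck: j(t) = 0. Mit j(t) = 0 und Einsetzen von t = 2, finden wir j = 0.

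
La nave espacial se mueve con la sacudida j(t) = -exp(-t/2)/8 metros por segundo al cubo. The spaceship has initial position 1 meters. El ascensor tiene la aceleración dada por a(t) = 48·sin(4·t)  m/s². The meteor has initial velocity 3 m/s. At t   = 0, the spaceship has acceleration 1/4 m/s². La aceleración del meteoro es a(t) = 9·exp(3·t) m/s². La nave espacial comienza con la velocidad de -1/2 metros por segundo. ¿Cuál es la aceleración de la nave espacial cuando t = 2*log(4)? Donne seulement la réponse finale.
a(2*log(4)) = 1/16.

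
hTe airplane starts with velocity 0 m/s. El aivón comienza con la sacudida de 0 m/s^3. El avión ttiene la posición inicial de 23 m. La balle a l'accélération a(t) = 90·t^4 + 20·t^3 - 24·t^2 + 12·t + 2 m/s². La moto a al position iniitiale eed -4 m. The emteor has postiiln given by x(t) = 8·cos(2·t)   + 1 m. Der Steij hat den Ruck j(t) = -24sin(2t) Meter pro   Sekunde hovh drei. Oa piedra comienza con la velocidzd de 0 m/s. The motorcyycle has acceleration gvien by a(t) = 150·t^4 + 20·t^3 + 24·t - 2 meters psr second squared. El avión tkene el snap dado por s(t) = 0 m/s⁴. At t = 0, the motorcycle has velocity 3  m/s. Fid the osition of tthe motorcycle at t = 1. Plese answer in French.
Pour résoudre ceci, nous devons prendre 2 primitives de notre équation de l'accélération a(t) = 150·t^4 + 20·t^3 + 24·t - 2. En intégrant l'accélération et en utilisant la condition initiale v(0) = 3, nous obtenons v(t) = 30·t^5 + 5·t^4 + 12·t^2 - 2·t + 3. En intégrant la vitesse et en utilisant la condition initiale x(0) = -4, nous obtenons x(t) = 5·t^6 + t^5 + 4·t^3 - t^2 + 3·t - 4. Nous avons la position x(t) = 5·t^6 + t^5 + 4·t^3 - t^2 + 3·t - 4. En substituant t = 1: x(1) = 8.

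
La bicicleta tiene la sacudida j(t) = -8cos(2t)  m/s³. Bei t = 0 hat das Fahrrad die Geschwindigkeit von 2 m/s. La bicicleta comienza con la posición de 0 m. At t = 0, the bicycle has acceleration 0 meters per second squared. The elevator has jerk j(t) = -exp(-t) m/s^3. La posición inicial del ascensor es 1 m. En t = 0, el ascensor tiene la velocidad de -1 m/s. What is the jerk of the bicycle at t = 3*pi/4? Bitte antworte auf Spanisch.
Usando j(t) = -8·cos(2·t) y sustituyendo t = 3*pi/4, encontramos j = 0.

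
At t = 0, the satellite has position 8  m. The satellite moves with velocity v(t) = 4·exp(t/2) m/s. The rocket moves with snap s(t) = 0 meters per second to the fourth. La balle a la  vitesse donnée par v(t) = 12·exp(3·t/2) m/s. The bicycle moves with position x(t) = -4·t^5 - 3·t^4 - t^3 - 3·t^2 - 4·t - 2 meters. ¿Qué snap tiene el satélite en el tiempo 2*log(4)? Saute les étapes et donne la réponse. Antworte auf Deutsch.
Der Snap bei t = 2*log(4) ist s = 2.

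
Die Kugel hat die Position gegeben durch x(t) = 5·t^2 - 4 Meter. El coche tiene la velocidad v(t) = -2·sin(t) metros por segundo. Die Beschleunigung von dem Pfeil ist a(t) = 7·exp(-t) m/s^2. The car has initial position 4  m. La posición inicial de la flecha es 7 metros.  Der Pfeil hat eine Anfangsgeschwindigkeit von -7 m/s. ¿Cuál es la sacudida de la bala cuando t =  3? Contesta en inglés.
To solve this, we need to take 3 derivatives of our position equation x(t) = 5·t^2 - 4. The derivative of position gives velocity: v(t) = 10·t. The derivative of velocity gives acceleration: a(t) = 10. The derivative of acceleration gives jerk: j(t) = 0. We have jerk j(t) = 0. Substituting t = 3: j(3) = 0.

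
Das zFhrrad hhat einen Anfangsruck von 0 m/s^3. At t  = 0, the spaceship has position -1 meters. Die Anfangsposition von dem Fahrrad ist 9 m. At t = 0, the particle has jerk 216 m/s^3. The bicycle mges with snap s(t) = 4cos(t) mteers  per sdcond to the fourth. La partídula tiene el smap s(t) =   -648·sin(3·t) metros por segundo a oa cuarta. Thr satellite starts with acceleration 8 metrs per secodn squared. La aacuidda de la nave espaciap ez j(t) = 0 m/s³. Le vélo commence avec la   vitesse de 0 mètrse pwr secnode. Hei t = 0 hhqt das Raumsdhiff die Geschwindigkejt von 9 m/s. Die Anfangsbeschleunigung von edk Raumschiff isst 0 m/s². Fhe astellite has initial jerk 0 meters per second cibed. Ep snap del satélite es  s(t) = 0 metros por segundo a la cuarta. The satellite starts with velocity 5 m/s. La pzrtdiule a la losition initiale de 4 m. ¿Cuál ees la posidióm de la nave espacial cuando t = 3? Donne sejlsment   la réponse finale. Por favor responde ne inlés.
The answer is 26.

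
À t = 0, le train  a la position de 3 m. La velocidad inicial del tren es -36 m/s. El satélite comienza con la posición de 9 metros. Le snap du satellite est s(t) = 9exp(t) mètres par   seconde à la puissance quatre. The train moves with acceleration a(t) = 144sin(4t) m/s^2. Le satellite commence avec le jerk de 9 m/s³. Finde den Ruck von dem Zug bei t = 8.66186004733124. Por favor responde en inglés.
To solve this, we need to take 1 derivative of our acceleration equation a(t) = 144·sin(4·t). The derivative of acceleration gives jerk: j(t) = 576·cos(4·t). We have jerk j(t) = 576·cos(4·t). Substituting t = 8.66186004733124: j(8.66186004733124) = -573.672862266693.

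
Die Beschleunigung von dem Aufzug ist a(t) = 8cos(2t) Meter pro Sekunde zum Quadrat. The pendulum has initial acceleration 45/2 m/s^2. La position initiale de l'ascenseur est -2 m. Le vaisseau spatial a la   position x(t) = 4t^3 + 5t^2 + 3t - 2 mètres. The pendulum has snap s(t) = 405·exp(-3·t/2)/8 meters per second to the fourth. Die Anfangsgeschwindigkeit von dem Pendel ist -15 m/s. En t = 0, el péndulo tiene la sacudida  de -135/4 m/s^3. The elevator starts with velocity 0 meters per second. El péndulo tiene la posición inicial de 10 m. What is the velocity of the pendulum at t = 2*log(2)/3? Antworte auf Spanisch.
Debemos encontrar la antiderivada de nuestra ecuación del snap s(t) = 405·exp(-3·t/2)/8 3 veces. Tomando ∫s(t)dt y aplicando j(0) = -135/4, encontramos j(t) = -135·exp(-3·t/2)/4. Tomando ∫j(t)dt y aplicando a(0) = 45/2, encontramos a(t) = 45·exp(-3·t/2)/2. La antiderivada de la aceleración, con v(0) = -15, da la velocidad: v(t) = -15·exp(-3·t/2). De la ecuación de la velocidad v(t) = -15·exp(-3·t/2), sustituimos t = 2*log(2)/3 para obtener v = -15/2.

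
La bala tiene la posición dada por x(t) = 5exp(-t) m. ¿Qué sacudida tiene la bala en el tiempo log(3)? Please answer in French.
En partant de la position x(t) = 5·exp(-t), nous prenons 3 dérivées. En prenant d/dt de x(t), nous trouvons v(t) = -5·exp(-t). La dérivée de la vitesse donne l'accélération: a(t) = 5·exp(-t). En prenant d/dt de a(t), nous trouvons j(t) = -5·exp(-t). En utilisant j(t) = -5·exp(-t) et en substituant t = log(3), nous trouvons j = -5/3.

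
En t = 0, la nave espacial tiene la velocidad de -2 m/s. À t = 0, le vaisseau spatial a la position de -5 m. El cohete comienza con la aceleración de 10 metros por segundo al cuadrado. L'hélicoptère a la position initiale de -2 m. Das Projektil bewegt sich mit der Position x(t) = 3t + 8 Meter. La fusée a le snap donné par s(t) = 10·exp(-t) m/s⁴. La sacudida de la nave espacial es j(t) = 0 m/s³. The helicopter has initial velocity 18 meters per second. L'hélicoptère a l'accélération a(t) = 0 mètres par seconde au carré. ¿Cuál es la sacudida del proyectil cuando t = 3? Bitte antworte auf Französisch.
En partant de la position x(t) = 3·t + 8, nous prenons 3 dérivées. La dérivée de la position donne la vitesse: v(t) = 3. En dérivant la vitesse, nous obtenons l'accélération: a(t) = 0. La dérivée de l'accélération donne le jerk: j(t) = 0. De l'équation du jerk j(t) = 0, nous substituons t = 3 pour obtenir j = 0.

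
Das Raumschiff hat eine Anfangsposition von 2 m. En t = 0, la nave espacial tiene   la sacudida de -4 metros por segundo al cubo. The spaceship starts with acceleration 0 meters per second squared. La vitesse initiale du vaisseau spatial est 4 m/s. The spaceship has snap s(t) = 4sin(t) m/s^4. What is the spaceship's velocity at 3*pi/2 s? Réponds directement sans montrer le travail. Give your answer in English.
The answer is 0.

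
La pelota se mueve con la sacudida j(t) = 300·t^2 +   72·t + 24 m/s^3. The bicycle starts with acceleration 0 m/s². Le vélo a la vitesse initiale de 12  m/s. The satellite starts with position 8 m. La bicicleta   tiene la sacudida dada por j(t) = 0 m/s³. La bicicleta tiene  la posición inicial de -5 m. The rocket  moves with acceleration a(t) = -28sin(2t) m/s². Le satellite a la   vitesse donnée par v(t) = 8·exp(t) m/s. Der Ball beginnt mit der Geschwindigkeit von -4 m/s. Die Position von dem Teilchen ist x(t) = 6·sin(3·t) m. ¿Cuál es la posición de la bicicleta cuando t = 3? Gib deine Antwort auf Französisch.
Nous devons intégrer notre équation du jerk j(t) = 0 3 fois. L'intégrale du jerk, avec a(0) = 0, donne l'accélération: a(t) = 0. En intégrant l'accélération et en utilisant la condition initiale v(0) = 12, nous obtenons v(t) = 12. En prenant ∫v(t)dt et en appliquant x(0) = -5, nous trouvons x(t) = 12·t - 5. En utilisant x(t) = 12·t - 5 et en substituant t = 3, nous trouvons x = 31.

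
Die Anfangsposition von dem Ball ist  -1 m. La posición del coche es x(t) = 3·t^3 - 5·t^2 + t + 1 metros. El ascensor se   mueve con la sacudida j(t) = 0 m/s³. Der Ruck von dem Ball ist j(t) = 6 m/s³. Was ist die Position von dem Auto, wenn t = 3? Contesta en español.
Tenemos la posición x(t) = 3·t^3 - 5·t^2 + t + 1. Sustituyendo t = 3: x(3) = 40.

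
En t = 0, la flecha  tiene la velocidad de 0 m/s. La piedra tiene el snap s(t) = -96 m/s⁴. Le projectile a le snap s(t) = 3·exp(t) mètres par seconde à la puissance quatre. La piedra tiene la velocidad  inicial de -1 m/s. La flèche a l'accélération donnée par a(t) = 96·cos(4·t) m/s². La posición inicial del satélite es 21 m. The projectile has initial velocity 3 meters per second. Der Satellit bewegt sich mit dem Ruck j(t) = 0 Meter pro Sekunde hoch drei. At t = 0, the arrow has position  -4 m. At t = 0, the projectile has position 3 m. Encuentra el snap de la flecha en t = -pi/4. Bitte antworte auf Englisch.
To solve this, we need to take 2 derivatives of our acceleration equation a(t) = 96·cos(4·t). Differentiating acceleration, we get jerk: j(t) = -384·sin(4·t). The derivative of jerk gives snap: s(t) = -1536·cos(4·t). From the given snap equation s(t) = -1536·cos(4·t), we substitute t = -pi/4 to get s = 1536.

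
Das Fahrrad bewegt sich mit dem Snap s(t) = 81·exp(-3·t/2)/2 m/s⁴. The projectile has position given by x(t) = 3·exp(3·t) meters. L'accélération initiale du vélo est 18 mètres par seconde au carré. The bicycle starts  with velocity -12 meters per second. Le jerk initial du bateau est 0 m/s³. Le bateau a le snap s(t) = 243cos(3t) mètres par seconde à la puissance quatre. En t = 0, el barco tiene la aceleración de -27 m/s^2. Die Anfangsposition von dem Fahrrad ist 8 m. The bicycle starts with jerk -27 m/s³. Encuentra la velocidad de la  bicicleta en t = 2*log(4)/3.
Necesitamos integrar nuestra ecuación del snap s(t) = 81·exp(-3·t/2)/2 3 veces. La antiderivada del snap, con j(0) = -27, da la sacudida: j(t) = -27·exp(-3·t/2). Tomando ∫j(t)dt y aplicando a(0) = 18, encontramos a(t) = 18·exp(-3·t/2). La antiderivada de la aceleración, con v(0) = -12, da la velocidad: v(t) = -12·exp(-3·t/2). De la ecuación de la velocidad v(t) = -12·exp(-3·t/2), sustituimos t = 2*log(4)/3 para obtener v = -3.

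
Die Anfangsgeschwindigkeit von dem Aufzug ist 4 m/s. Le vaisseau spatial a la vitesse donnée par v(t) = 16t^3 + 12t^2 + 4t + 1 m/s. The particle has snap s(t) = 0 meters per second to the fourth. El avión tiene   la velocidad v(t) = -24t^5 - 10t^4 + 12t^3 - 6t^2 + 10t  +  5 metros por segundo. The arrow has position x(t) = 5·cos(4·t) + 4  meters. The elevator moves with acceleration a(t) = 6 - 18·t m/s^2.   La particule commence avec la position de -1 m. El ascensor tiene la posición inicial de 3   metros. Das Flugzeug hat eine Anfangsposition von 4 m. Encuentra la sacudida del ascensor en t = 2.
Debemos derivar nuestra ecuación de la aceleración a(t) = 6 - 18·t 1 vez. Tomando d/dt de a(t), encontramos j(t) = -18. Tenemos la sacudida j(t) = -18. Sustituyendo t = 2: j(2) = -18.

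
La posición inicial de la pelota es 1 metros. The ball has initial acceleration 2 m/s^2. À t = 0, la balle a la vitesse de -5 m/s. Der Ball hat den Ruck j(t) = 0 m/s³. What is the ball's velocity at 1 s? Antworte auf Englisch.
Starting from jerk j(t) = 0, we take 2 antiderivatives. The integral of jerk is acceleration. Using a(0) = 2, we get a(t) = 2. The antiderivative of acceleration, with v(0) = -5, gives velocity: v(t) = 2·t - 5. Using v(t) = 2·t - 5 and substituting t = 1, we find v = -3.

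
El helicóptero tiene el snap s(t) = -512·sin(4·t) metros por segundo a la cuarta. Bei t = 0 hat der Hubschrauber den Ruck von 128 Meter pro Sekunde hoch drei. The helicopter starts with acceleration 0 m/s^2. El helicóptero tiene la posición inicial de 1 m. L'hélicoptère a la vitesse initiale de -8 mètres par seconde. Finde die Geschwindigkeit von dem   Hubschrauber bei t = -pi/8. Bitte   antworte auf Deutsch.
Ausgehend von dem Snap s(t) = -512·sin(4·t), nehmen wir 3 Integrale. Die Stammfunktion von dem Snap ist der Ruck. Mit j(0) = 128 erhalten wir j(t) = 128·cos(4·t). Mit ∫j(t)dt und Anwendung von a(0) = 0, finden wir a(t) = 32·sin(4·t). Das Integral von der Beschleunigung ist die Geschwindigkeit. Mit v(0) = -8 erhalten wir v(t) = -8·cos(4·t). Mit v(t) = -8·cos(4·t) und Einsetzen von t = -pi/8, finden wir v = 0.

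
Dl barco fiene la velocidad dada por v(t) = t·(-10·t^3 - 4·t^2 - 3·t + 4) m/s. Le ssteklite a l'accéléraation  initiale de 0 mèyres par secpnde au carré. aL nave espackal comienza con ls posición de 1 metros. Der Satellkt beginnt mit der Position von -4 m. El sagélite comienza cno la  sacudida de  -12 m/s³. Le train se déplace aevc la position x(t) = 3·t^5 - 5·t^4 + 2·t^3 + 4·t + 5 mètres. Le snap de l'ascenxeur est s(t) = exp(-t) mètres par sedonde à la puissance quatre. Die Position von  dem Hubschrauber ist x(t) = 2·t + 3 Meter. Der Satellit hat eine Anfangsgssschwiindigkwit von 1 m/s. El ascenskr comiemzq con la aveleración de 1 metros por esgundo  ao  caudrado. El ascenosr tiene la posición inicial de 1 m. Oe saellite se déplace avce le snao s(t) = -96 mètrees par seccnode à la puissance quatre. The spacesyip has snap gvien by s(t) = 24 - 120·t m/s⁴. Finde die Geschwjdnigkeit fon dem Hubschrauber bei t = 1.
Ausgehend von der Position x(t) = 2·t + 3, nehmen wir 1 Ableitung. Mit d/dt von x(t) finden wir v(t) = 2. Aus der Gleichung für die Geschwindigkeit v(t) = 2, setzen wir t = 1 ein und erhalten v = 2.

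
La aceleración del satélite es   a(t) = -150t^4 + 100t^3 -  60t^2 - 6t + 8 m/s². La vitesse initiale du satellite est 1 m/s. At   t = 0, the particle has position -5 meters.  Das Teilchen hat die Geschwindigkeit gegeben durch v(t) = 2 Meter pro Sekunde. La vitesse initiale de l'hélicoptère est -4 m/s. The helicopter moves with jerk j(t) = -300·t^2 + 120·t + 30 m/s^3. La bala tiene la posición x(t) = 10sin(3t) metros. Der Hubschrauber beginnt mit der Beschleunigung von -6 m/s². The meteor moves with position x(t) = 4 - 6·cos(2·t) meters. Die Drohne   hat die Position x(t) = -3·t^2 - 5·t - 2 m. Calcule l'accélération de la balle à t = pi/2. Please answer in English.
Starting from position x(t) = 10·sin(3·t), we take 2 derivatives. Taking d/dt of x(t), we find v(t) = 30·cos(3·t). The derivative of velocity gives acceleration: a(t) = -90·sin(3·t). From the given acceleration equation a(t) = -90·sin(3·t), we substitute t = pi/2 to get a = 90.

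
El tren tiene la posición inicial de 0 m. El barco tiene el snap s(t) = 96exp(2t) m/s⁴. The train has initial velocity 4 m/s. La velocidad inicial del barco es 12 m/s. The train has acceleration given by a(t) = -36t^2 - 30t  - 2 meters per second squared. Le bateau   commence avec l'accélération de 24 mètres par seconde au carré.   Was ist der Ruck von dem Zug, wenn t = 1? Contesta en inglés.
Starting from acceleration a(t) = -36·t^2 - 30·t - 2, we take 1 derivative. Taking d/dt of a(t), we find j(t) = -72·t - 30. From the given jerk equation j(t) = -72·t - 30, we substitute t = 1 to get j = -102.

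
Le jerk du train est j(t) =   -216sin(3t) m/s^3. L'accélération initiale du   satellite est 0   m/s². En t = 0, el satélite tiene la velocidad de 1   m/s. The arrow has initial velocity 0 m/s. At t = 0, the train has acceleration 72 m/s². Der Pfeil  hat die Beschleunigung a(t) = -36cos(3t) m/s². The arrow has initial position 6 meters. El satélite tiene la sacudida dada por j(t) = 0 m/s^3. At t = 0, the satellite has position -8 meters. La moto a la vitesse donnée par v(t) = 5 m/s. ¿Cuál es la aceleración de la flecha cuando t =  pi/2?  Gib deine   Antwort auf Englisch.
Using a(t) = -36·cos(3·t) and substituting t = pi/2, we find a = 0.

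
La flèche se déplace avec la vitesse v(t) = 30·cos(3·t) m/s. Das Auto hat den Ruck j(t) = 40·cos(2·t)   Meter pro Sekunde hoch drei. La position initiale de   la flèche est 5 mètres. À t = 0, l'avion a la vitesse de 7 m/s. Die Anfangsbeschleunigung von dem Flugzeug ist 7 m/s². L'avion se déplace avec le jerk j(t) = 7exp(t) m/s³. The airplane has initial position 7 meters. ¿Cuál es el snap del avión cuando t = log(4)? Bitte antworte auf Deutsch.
Wir müssen unsere Gleichung für den Ruck j(t) = 7·exp(t) 1-mal ableiten. Mit d/dt von j(t) finden wir s(t) = 7·exp(t). Aus der Gleichung für den Snap s(t) = 7·exp(t), setzen wir t = log(4) ein und erhalten s = 28.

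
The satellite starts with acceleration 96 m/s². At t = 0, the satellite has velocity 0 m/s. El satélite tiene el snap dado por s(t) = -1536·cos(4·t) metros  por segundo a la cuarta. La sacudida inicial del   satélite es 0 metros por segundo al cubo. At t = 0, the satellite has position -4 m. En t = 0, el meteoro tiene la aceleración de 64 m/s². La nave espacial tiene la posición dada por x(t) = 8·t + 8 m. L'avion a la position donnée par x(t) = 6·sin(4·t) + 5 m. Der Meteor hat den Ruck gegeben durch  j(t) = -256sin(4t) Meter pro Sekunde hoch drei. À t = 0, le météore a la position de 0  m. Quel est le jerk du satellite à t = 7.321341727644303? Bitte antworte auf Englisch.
To solve this, we need to take 1 integral of our snap equation s(t) = -1536·cos(4·t). Finding the antiderivative of s(t) and using j(0) = 0: j(t) = -384·sin(4·t). We have jerk j(t) = -384·sin(4·t). Substituting t = 7.321341727644303: j(7.321341727644303) = 325.394234816073.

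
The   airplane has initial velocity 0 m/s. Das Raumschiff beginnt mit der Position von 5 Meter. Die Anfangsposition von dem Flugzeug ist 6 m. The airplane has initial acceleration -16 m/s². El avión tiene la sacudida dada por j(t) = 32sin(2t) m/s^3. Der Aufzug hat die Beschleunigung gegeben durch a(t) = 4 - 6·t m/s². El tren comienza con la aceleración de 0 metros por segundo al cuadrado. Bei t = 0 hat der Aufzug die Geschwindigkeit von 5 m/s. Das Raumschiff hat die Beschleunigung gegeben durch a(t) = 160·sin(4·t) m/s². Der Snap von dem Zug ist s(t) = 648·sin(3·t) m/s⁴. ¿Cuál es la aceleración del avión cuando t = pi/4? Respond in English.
We must find the integral of our jerk equation j(t) = 32·sin(2·t) 1 time. Integrating jerk and using the initial condition a(0) = -16, we get a(t) = -16·cos(2·t). From the given acceleration equation a(t) = -16·cos(2·t), we substitute t = pi/4 to get a = 0.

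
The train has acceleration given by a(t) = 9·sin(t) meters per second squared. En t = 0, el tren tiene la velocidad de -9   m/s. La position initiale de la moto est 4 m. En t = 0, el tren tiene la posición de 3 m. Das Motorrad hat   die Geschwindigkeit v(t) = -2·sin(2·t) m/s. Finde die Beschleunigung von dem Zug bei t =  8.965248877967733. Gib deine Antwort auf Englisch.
We have acceleration a(t) = 9·sin(t). Substituting t = 8.965248877967733: a(8.965248877967733) = 3.99173482101394.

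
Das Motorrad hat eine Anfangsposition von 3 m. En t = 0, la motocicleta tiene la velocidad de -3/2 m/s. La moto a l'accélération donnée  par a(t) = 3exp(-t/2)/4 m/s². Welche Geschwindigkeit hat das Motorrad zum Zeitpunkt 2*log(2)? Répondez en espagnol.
Debemos encontrar la integral de nuestra ecuación de la aceleración a(t) = 3·exp(-t/2)/4 1 vez. La integral de la aceleración, con v(0) = -3/2, da la velocidad: v(t) = -3·exp(-t/2)/2. De la ecuación de la velocidad v(t) = -3·exp(-t/2)/2, sustituimos t = 2*log(2) para obtener v = -3/4.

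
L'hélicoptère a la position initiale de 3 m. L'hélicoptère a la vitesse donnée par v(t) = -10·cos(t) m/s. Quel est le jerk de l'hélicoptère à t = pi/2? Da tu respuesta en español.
Partiendo de la velocidad v(t) = -10·cos(t), tomamos 2 derivadas. Derivando la velocidad, obtenemos la aceleración: a(t) = 10·sin(t). Derivando la aceleración, obtenemos la sacudida: j(t) = 10·cos(t). Tenemos la sacudida j(t) = 10·cos(t). Sustituyendo t = pi/2: j(pi/2) = 0.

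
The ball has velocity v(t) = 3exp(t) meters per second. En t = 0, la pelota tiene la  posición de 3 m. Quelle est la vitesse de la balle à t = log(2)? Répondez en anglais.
Using v(t) = 3·exp(t) and substituting t = log(2), we find v = 6.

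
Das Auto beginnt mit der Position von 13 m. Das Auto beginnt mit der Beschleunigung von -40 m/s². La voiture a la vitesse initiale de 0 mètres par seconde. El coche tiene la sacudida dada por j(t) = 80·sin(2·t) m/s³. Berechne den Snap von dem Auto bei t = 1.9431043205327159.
Ausgehend von dem Ruck j(t) = 80·sin(2·t), nehmen wir 1 Ableitung. Die Ableitung von dem Ruck ergibt den Snap: s(t) = 160·cos(2·t). Mit s(t) = 160·cos(2·t) und Einsetzen von t = 1.9431043205327159, finden wir s = -117.655711654596.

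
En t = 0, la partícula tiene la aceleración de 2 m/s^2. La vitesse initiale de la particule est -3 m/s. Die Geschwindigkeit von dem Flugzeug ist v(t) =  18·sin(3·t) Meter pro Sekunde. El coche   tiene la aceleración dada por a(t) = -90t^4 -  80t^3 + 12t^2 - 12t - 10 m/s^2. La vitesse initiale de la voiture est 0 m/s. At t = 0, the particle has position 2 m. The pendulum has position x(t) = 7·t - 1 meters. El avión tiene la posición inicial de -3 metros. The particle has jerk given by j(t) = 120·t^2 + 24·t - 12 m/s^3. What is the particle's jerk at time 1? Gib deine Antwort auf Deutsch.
Mit j(t) = 120·t^2 + 24·t - 12 und Einsetzen von t = 1, finden wir j = 132.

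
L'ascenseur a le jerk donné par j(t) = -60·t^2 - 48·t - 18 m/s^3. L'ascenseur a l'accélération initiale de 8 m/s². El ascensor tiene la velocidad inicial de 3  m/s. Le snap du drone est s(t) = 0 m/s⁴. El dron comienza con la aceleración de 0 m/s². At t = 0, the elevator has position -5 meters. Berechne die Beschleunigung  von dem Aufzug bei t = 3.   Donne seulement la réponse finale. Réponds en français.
L'accélération à t = 3 est a = -802.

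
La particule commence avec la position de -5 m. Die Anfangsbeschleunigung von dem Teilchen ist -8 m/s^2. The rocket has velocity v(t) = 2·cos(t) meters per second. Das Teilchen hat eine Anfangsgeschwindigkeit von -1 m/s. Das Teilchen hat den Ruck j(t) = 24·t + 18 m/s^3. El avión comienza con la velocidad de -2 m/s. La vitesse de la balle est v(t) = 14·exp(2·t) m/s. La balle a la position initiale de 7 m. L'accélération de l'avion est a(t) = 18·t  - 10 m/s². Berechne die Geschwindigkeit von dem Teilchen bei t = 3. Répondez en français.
Pour résoudre ceci, nous devons prendre 2 intégrales de notre équation du jerk j(t) = 24·t + 18. En prenant ∫j(t)dt et en appliquant a(0) = -8, nous trouvons a(t) = 12·t^2 + 18·t - 8. En intégrant l'accélération et en utilisant la condition initiale v(0) = -1, nous obtenons v(t) = 4·t^3 + 9·t^2 - 8·t - 1. Nous avons la vitesse v(t) = 4·t^3 + 9·t^2 - 8·t - 1. En substituant t = 3: v(3) = 164.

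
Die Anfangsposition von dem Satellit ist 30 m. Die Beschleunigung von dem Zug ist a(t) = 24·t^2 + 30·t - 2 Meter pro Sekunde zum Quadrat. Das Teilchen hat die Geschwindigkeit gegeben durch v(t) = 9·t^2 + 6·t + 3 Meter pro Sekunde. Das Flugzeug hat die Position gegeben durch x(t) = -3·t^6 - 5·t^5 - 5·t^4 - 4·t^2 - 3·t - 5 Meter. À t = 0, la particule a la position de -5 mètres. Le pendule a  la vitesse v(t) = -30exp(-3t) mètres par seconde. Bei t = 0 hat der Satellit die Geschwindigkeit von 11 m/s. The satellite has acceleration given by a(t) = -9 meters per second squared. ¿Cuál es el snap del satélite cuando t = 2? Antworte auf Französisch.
Pour résoudre ceci, nous devons prendre 2 dérivées de notre équation de l'accélération a(t) = -9. En dérivant l'accélération, nous obtenons le jerk: j(t) = 0. En dérivant le jerk, nous obtenons le snap: s(t) = 0. De l'équation du snap s(t) = 0, nous substituons t = 2 pour obtenir s = 0.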